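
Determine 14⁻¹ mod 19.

15

Run the extended Euclidean algorithm:
19 = 1·14 + 5
14 = 2·5 + 4
5 = 1·4 + 1
4 = 4·1 + 0
gcd(14, 19) = 1, so the inverse exists.
Back-substitute for 1:
1 = 1·5 − 1·4
  = −1·14 + 3·5
  = 3·19 − 4·14
So 14⁻¹ ≡ −4 ≡ 15 (mod 19).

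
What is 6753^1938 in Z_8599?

7211

Compute successive squares:
1938 in binary is 11110010010, i.e. 1938 = 1024 + 512 + 256 + 128 + 16 + 2.
6753^1 ≡ 6753 (mod 8599)
6753^2 ≡ 6753^2 = 45603009 ≡ 2512 (mod 8599)
6753^4 ≡ 2512^2 = 6310144 ≡ 7077 (mod 8599)
6753^8 ≡ 7077^2 = 50083929 ≡ 3353 (mod 8599)
6753^16 ≡ 3353^2 = 11242609 ≡ 3716 (mod 8599)
6753^32 ≡ 3716^2 = 13808656 ≡ 7261 (mod 8599)
6753^64 ≡ 7261^2 = 52722121 ≡ 1652 (mod 8599)
6753^128 ≡ 1652^2 = 2729104 ≡ 3221 (mod 8599)
6753^256 ≡ 3221^2 = 10374841 ≡ 4447 (mod 8599)
6753^512 ≡ 4447^2 = 19775809 ≡ 6708 (mod 8599)
6753^1024 ≡ 6708^2 = 44997264 ≡ 7296 (mod 8599)
6753^1938 = 6753^1024 × 6753^512 × 6753^256 × 6753^128 × 6753^16 × 6753^2 ≡ 7296 × 6708 × 4447 × 3221 × 3716 × 2512 (mod 8599).
Accumulate the product:
7296 × 6708 = 48941568 ≡ 4659
4659 × 4447 = 20718573 ≡ 3582
3582 × 3221 = 11537622 ≡ 6363
6363 × 3716 = 23644908 ≡ 6257
6257 × 2512 = 15717584 ≡ 7211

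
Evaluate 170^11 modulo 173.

Using repeated squaring:
170^1 ≡ 170 (mod 173)
170^2 ≡ 170^2 = 28900 ≡ 9 (mod 173)
170^4 ≡ 9^2 = 81 (mod 173)
170^8 ≡ 81^2 = 6561 ≡ 160 (mod 173)
170^11 = 170^8 × 170^2 × 170^1 ≡ 160 × 9 × 170 (mod 173).
Accumulate the product:
160 × 9 = 1440 ≡ 56
56 × 170 = 9520 ≡ 5

5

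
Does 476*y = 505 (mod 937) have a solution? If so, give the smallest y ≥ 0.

gcd(476, 937) = 1, so a unique solution mod 937 exists.
476⁻¹ ≡ 250 (mod 937).
y ≡ 250*505 ≡ 692 (mod 937).

692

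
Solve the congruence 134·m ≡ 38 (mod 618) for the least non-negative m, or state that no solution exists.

gcd(134, 618) = 2, and 2 | 38, so solutions exist.
Divide through by 2: 67·m ≡ 19 mod 309.
67⁻¹ ≡ 226 (mod 309).
m ≡ 226·19 ≡ 277 (mod 309).
The smallest non-negative solution is m = 277.

277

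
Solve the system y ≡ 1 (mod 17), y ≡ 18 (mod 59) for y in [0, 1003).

18

17⁻¹ mod 59: 17·7 ≡ 1 (mod 59), so 17⁻¹ ≡ 7.
y = 1 + 17·((18 − 1)·7 mod 59) = 1 + 17·1 = 18.
Check: 18 mod 17 = 1, 18 mod 59 = 18. ✓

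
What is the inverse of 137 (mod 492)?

413

492 = 3×137 + 81
137 = 1×81 + 56
81 = 1×56 + 25
56 = 2×25 + 6
25 = 4×6 + 1
6 = 6×1 + 0
gcd(137, 492) = 1, so the inverse exists.
Back-substitute for 1:
1 = 1×25 − 4×6
  = −4×56 + 9×25
  = 9×81 − 13×56
  = −13×137 + 22×81
  = 22×492 − 79×137
So 137⁻¹ ≡ −79 ≡ 413 (mod 492).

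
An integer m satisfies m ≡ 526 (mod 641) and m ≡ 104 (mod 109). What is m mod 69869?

42832

641⁻¹ mod 109: 641·67 ≡ 1 (mod 109), so 641⁻¹ ≡ 67.
m = 526 + 641·((104 − 526)·67 mod 109) = 526 + 641·66 = 42832.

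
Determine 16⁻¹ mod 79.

By the extended Euclidean algorithm:
79 = 4×16 + 15
16 = 1×15 + 1
15 = 15×1 + 0
gcd(16, 79) = 1, so the inverse exists.
Bézout: 1 = −1×79 + 5×16.
So 16⁻¹ ≡ 5 (mod 79).

5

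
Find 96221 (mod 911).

96221 = 105·911 + 566, so 96221 ≡ 566 (mod 911).

566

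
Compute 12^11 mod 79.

17

12^1 ≡ 12 (mod 79)
12^2 ≡ 12^2 = 144 ≡ 65 (mod 79)
12^4 ≡ 65^2 = 4225 ≡ 38 (mod 79)
12^8 ≡ 38^2 = 1444 ≡ 22 (mod 79)
12^11 = 12^8 * 12^2 * 12^1 ≡ 22 * 65 * 12 (mod 79).
Accumulate the product:
22 * 65 = 1430 ≡ 8
8 * 12 = 96 ≡ 17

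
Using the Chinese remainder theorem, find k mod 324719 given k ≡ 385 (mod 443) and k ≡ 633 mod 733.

197077

443⁻¹ mod 733: 443·321 ≡ 1 (mod 733), so 443⁻¹ ≡ 321.
k = 385 + 443·((633 − 385)·321 mod 733) = 385 + 443·444 = 197077.
Check: 197077 mod 443 = 385, 197077 mod 733 = 633. ✓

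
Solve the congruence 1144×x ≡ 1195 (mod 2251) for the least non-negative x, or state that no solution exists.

gcd(1144, 2251) = 1, so a unique solution mod 2251 exists.
1144⁻¹ ≡ 1521 (mod 2251).
x ≡ 1521×1195 ≡ 1038 (mod 2251).

1038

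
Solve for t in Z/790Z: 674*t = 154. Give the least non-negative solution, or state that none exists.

gcd(674, 790) = 2, and 2 | 154, so solutions exist.
Divide through by 2: 337*t ≡ 77 (mod 395).
337⁻¹ ≡ 143 (mod 395).
t ≡ 143*77 ≡ 346 (mod 395).
The smallest non-negative solution is t = 346.

346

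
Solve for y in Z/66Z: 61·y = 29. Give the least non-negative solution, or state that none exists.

47

gcd(61, 66) = 1, so a unique solution mod 66 exists.
61⁻¹ ≡ 13 (mod 66).
y ≡ 13·29 ≡ 47 (mod 66).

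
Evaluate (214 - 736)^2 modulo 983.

214 - 736 = -522 ≡ 461 (mod 983)
(461)^2 ≡ 193 (mod 983)

193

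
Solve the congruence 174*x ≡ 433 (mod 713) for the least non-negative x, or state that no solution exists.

695

gcd(174, 713) = 1, so a unique solution mod 713 exists.
174⁻¹ ≡ 545 (mod 713).
x ≡ 545*433 ≡ 695 (mod 713).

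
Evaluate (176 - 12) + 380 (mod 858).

544

176 - 12 = 164
164 + 380 = 544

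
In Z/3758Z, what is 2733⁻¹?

3747

3758 = 1·2733 + 1025
2733 = 2·1025 + 683
1025 = 1·683 + 342
683 = 1·342 + 341
342 = 1·341 + 1
341 = 341·1 + 0
gcd(2733, 3758) = 1, so the inverse exists.
Bézout: 1 = 8·3758 − 11·2733.
So 2733⁻¹ ≡ −11 ≡ 3747 (mod 3758).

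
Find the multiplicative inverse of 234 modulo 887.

163

Apply the Euclidean algorithm and back-substitute:
887 = 3×234 + 185
234 = 1×185 + 49
185 = 3×49 + 38
49 = 1×38 + 11
38 = 3×11 + 5
11 = 2×5 + 1
5 = 5×1 + 0
gcd(234, 887) = 1, so the inverse exists.
Bézout: 1 = −43×887 + 163×234.
So 234⁻¹ ≡ 163 (mod 887).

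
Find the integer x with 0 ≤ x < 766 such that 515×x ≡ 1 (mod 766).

177

Apply the Euclidean algorithm and back-substitute:
766 = 1·515 + 251
515 = 2·251 + 13
251 = 19·13 + 4
13 = 3·4 + 1
4 = 4·1 + 0
gcd(515, 766) = 1, so the inverse exists.
Bézout: 1 = −119·766 + 177·515.
So 515⁻¹ ≡ 177 (mod 766).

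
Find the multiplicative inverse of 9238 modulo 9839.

By the extended Euclidean algorithm:
9839 = 1*9238 + 601
9238 = 15*601 + 223
601 = 2*223 + 155
223 = 1*155 + 68
155 = 2*68 + 19
68 = 3*19 + 11
19 = 1*11 + 8
11 = 1*8 + 3
8 = 2*3 + 2
3 = 1*2 + 1
2 = 2*1 + 0
gcd(9238, 9839) = 1, so the inverse exists.
Back-substitute for 1:
1 = 1*3 − 1*2
  = −1*8 + 3*3
  = 3*11 − 4*8
  = −4*19 + 7*11
  = 7*68 − 25*19
  = −25*155 + 57*68
  = 57*223 − 82*155
  = −82*601 + 221*223
  = 221*9238 − 3397*601
  = −3397*9839 + 3618*9238
So 9238⁻¹ ≡ 3618 (mod 9839).

3618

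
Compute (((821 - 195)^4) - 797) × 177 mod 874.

31

821 - 195 = 626
(626)^4 ≡ 96 (mod 874)
96 - 797 = -701 ≡ 173 (mod 874)
173 × 177 = 30621 ≡ 31 (mod 874)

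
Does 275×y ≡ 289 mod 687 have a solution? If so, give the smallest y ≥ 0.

71

gcd(275, 687) = 1, so a unique solution mod 687 exists.
275⁻¹ ≡ 5 (mod 687).
y ≡ 5×289 ≡ 71 (mod 687).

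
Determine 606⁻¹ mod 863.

591

863 = 1·606 + 257
606 = 2·257 + 92
257 = 2·92 + 73
92 = 1·73 + 19
73 = 3·19 + 16
19 = 1·16 + 3
16 = 5·3 + 1
3 = 3·1 + 0
gcd(606, 863) = 1, so the inverse exists.
Bézout: 1 = 191·863 − 272·606.
So 606⁻¹ ≡ −272 ≡ 591 (mod 863).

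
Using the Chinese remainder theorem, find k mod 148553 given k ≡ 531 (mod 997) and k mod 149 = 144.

57360

997⁻¹ mod 149: 997×68 ≡ 1 (mod 149), so 997⁻¹ ≡ 68.
k = 531 + 997×((144 − 531)×68 mod 149) = 531 + 997×57 = 57360.
Check: 57360 mod 997 = 531, 57360 mod 149 = 144. ✓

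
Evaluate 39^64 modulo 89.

78

By square-and-multiply:
39^1 ≡ 39 (mod 89)
39^2 ≡ 39^2 = 1521 ≡ 8 (mod 89)
39^4 ≡ 8^2 = 64 (mod 89)
39^8 ≡ 64^2 = 4096 ≡ 2 (mod 89)
39^16 ≡ 2^2 = 4 (mod 89)
39^32 ≡ 4^2 = 16 (mod 89)
39^64 ≡ 16^2 = 256 ≡ 78 (mod 89)
So 39^64 ≡ 78 (mod 89).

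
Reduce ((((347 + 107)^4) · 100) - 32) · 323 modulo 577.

347 + 107 = 454
(454)^4 ≡ 550 (mod 577)
550 · 100 = 55000 ≡ 185 (mod 577)
185 - 32 = 153
153 · 323 = 49419 ≡ 374 (mod 577)

374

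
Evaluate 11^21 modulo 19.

Using repeated squaring:
11^1 ≡ 11 (mod 19)
11^2 ≡ 11^2 = 121 ≡ 7 (mod 19)
11^4 ≡ 7^2 = 49 ≡ 11 (mod 19)
11^8 ≡ 11^2 = 121 ≡ 7 (mod 19)
11^16 ≡ 7^2 = 49 ≡ 11 (mod 19)
11^21 = 11^16 · 11^4 · 11^1 ≡ 11 · 11 · 11 (mod 19).
Accumulate the product:
11 · 11 = 121 ≡ 7
7 · 11 = 77 ≡ 1

1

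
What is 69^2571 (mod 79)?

By square-and-multiply:
2571 in binary is 101000001011, i.e. 2571 = 2048 + 512 + 8 + 2 + 1.
69^1 ≡ 69 (mod 79)
69^2 ≡ 69^2 = 4761 ≡ 21 (mod 79)
69^4 ≡ 21^2 = 441 ≡ 46 (mod 79)
69^8 ≡ 46^2 = 2116 ≡ 62 (mod 79)
69^16 ≡ 62^2 = 3844 ≡ 52 (mod 79)
69^32 ≡ 52^2 = 2704 ≡ 18 (mod 79)
69^64 ≡ 18^2 = 324 ≡ 8 (mod 79)
69^128 ≡ 8^2 = 64 (mod 79)
69^256 ≡ 64^2 = 4096 ≡ 67 (mod 79)
69^512 ≡ 67^2 = 4489 ≡ 65 (mod 79)
69^1024 ≡ 65^2 = 4225 ≡ 38 (mod 79)
69^2048 ≡ 38^2 = 1444 ≡ 22 (mod 79)
69^2571 = 69^2048 * 69^512 * 69^8 * 69^2 * 69^1 ≡ 22 * 65 * 62 * 21 * 69 (mod 79).
Accumulate the product:
22 * 65 = 1430 ≡ 8
8 * 62 = 496 ≡ 22
22 * 21 = 462 ≡ 67
67 * 69 = 4623 ≡ 41

41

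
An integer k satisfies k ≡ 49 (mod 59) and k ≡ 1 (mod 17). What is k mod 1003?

59⁻¹ mod 17: 59×15 ≡ 1 (mod 17), so 59⁻¹ ≡ 15.
k = 49 + 59×((1 − 49)×15 mod 17) = 49 + 59×11 = 698.

698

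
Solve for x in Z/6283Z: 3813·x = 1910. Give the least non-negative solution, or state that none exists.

gcd(3813, 6283) = 1, so a unique solution mod 6283 exists.
3813⁻¹ ≡ 5614 (mod 6283).
x ≡ 5614·1910 ≡ 3942 (mod 6283).

3942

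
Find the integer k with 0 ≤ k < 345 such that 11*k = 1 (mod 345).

Apply the Euclidean algorithm and back-substitute:
345 = 31·11 + 4
11 = 2·4 + 3
4 = 1·3 + 1
3 = 3·1 + 0
gcd(11, 345) = 1, so the inverse exists.
Back-substitute for 1:
1 = 1·4 − 1·3
  = −1·11 + 3·4
  = 3·345 − 94·11
So 11⁻¹ ≡ −94 ≡ 251 (mod 345).

251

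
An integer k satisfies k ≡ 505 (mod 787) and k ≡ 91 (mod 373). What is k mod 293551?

293269

787⁻¹ mod 373: 787·91 ≡ 1 (mod 373), so 787⁻¹ ≡ 91.
k = 505 + 787·((91 − 505)·91 mod 373) = 505 + 787·372 = 293269.
Check: 293269 mod 787 = 505, 293269 mod 373 = 91. ✓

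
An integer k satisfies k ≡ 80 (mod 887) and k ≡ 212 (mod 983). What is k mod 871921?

543811

887⁻¹ mod 983: 887×727 ≡ 1 (mod 983), so 887⁻¹ ≡ 727.
k = 80 + 887×((212 − 80)×727 mod 983) = 80 + 887×613 = 543811.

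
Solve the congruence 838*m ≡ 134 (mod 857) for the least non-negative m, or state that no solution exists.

444

gcd(838, 857) = 1, so a unique solution mod 857 exists.
838⁻¹ ≡ 451 (mod 857).
m ≡ 451*134 ≡ 444 (mod 857).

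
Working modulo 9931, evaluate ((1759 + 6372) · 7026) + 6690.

2053

1759 + 6372 = 8131
8131 · 7026 = 57128406 ≡ 5294 (mod 9931)
5294 + 6690 = 11984 ≡ 2053 (mod 9931)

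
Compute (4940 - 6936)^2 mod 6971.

3575

4940 - 6936 = -1996 ≡ 4975 (mod 6971)
(4975)^2 ≡ 3575 (mod 6971)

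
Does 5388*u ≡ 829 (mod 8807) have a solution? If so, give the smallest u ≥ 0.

gcd(5388, 8807) = 1, so a unique solution mod 8807 exists.
5388⁻¹ ≡ 7161 (mod 8807).
u ≡ 7161*829 ≡ 551 (mod 8807).

551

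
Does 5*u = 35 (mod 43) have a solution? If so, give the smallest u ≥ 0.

7

gcd(5, 43) = 1, so a unique solution mod 43 exists.
5⁻¹ ≡ 26 (mod 43).
u ≡ 26*35 ≡ 7 (mod 43).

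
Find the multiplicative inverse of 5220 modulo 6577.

Apply the Euclidean algorithm and back-substitute:
6577 = 1×5220 + 1357
5220 = 3×1357 + 1149
1357 = 1×1149 + 208
1149 = 5×208 + 109
208 = 1×109 + 99
109 = 1×99 + 10
99 = 9×10 + 9
10 = 1×9 + 1
9 = 9×1 + 0
gcd(5220, 6577) = 1, so the inverse exists.
Back-substitute for 1:
1 = 1×10 − 1×9
  = −1×99 + 10×10
  = 10×109 − 11×99
  = −11×208 + 21×109
  = 21×1149 − 116×208
  = −116×1357 + 137×1149
  = 137×5220 − 527×1357
  = −527×6577 + 664×5220
So 5220⁻¹ ≡ 664 (mod 6577).

664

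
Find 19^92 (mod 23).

3

92 in binary is 1011100, i.e. 92 = 64 + 16 + 8 + 4.
19^1 ≡ 19 (mod 23)
19^2 ≡ 19^2 = 361 ≡ 16 (mod 23)
19^4 ≡ 16^2 = 256 ≡ 3 (mod 23)
19^8 ≡ 3^2 = 9 (mod 23)
19^16 ≡ 9^2 = 81 ≡ 12 (mod 23)
19^32 ≡ 12^2 = 144 ≡ 6 (mod 23)
19^64 ≡ 6^2 = 36 ≡ 13 (mod 23)
19^92 = 19^64 × 19^16 × 19^8 × 19^4 ≡ 13 × 12 × 9 × 3 (mod 23).
Accumulate the product:
13 × 12 = 156 ≡ 18
18 × 9 = 162 ≡ 1
1 × 3 = 3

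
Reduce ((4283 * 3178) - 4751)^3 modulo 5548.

4283 * 3178 = 13611374 ≡ 2130 (mod 5548)
2130 - 4751 = -2621 ≡ 2927 (mod 5548)
(2927)^3 ≡ 343 (mod 5548)

343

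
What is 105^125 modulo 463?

125 in binary is 1111101, i.e. 125 = 64 + 32 + 16 + 8 + 4 + 1.
105^1 ≡ 105 (mod 463)
105^2 ≡ 105^2 = 11025 ≡ 376 (mod 463)
105^4 ≡ 376^2 = 141376 ≡ 161 (mod 463)
105^8 ≡ 161^2 = 25921 ≡ 456 (mod 463)
105^16 ≡ 456^2 = 207936 ≡ 49 (mod 463)
105^32 ≡ 49^2 = 2401 ≡ 86 (mod 463)
105^64 ≡ 86^2 = 7396 ≡ 451 (mod 463)
105^125 = 105^64 · 105^32 · 105^16 · 105^8 · 105^4 · 105^1 ≡ 451 · 86 · 49 · 456 · 161 · 105 (mod 463).
Accumulate the product:
451 · 86 = 38786 ≡ 357
357 · 49 = 17493 ≡ 362
362 · 456 = 165072 ≡ 244
244 · 161 = 39284 ≡ 392
392 · 105 = 41160 ≡ 416

416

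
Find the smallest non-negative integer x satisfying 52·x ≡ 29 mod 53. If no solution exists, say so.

gcd(52, 53) = 1, so a unique solution mod 53 exists.
52⁻¹ ≡ 52 (mod 53).
x ≡ 52·29 ≡ 24 (mod 53).

24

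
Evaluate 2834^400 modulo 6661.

6218

By square-and-multiply:
400 in binary is 110010000, i.e. 400 = 256 + 128 + 16.
2834^1 ≡ 2834 (mod 6661)
2834^2 ≡ 2834^2 = 8031556 ≡ 5051 (mod 6661)
2834^4 ≡ 5051^2 = 25512601 ≡ 971 (mod 6661)
2834^8 ≡ 971^2 = 942841 ≡ 3640 (mod 6661)
2834^16 ≡ 3640^2 = 13249600 ≡ 871 (mod 6661)
2834^32 ≡ 871^2 = 758641 ≡ 5948 (mod 6661)
2834^64 ≡ 5948^2 = 35378704 ≡ 2133 (mod 6661)
2834^128 ≡ 2133^2 = 4549689 ≡ 226 (mod 6661)
2834^256 ≡ 226^2 = 51076 ≡ 4449 (mod 6661)
2834^400 = 2834^256 × 2834^128 × 2834^16 ≡ 4449 × 226 × 871 (mod 6661).
Accumulate the product:
4449 × 226 = 1005474 ≡ 6324
6324 × 871 = 5508204 ≡ 6218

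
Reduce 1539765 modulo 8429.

5687

1539765 = 182*8429 + 5687, so 1539765 ≡ 5687 (mod 8429).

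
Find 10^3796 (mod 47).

37

3796 in binary is 111011010100, i.e. 3796 = 2048 + 1024 + 512 + 128 + 64 + 16 + 4.
10^1 ≡ 10 (mod 47)
10^2 ≡ 10^2 = 100 ≡ 6 (mod 47)
10^4 ≡ 6^2 = 36 (mod 47)
10^8 ≡ 36^2 = 1296 ≡ 27 (mod 47)
10^16 ≡ 27^2 = 729 ≡ 24 (mod 47)
10^32 ≡ 24^2 = 576 ≡ 12 (mod 47)
10^64 ≡ 12^2 = 144 ≡ 3 (mod 47)
10^128 ≡ 3^2 = 9 (mod 47)
10^256 ≡ 9^2 = 81 ≡ 34 (mod 47)
10^512 ≡ 34^2 = 1156 ≡ 28 (mod 47)
10^1024 ≡ 28^2 = 784 ≡ 32 (mod 47)
10^2048 ≡ 32^2 = 1024 ≡ 37 (mod 47)
10^3796 = 10^2048 * 10^1024 * 10^512 * 10^128 * 10^64 * 10^16 * 10^4 ≡ 37 * 32 * 28 * 9 * 3 * 24 * 36 (mod 47).
Accumulate the product:
37 * 32 = 1184 ≡ 9
9 * 28 = 252 ≡ 17
17 * 9 = 153 ≡ 12
12 * 3 = 36
36 * 24 = 864 ≡ 18
18 * 36 = 648 ≡ 37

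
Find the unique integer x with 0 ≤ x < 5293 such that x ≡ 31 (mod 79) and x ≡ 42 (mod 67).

3191

79⁻¹ mod 67: 79×28 ≡ 1 (mod 67), so 79⁻¹ ≡ 28.
x = 31 + 79×((42 − 31)×28 mod 67) = 31 + 79×40 = 3191.
Check: 3191 mod 79 = 31, 3191 mod 67 = 42. ✓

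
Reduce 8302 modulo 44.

8302 = 188·44 + 30, so 8302 ≡ 30 (mod 44).

30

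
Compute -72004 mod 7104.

-72004 = -11×7104 + 6140, so -72004 ≡ 6140 (mod 7104).

6140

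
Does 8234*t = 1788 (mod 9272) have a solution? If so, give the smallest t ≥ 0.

3214

gcd(8234, 9272) = 2, and 2 | 1788, so solutions exist.
Divide through by 2: 4117*t mod 4636 = 894.
4117⁻¹ ≡ 3841 (mod 4636).
t ≡ 3841*894 ≡ 3214 (mod 4636).
The smallest non-negative solution is t = 3214.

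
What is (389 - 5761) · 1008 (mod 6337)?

389 - 5761 = -5372 ≡ 965 (mod 6337)
965 · 1008 = 972720 ≡ 3159 (mod 6337)

3159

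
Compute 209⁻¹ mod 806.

806 = 3×209 + 179
209 = 1×179 + 30
179 = 5×30 + 29
30 = 1×29 + 1
29 = 29×1 + 0
gcd(209, 806) = 1, so the inverse exists.
Back-substitute for 1:
1 = 1×30 − 1×29
  = −1×179 + 6×30
  = 6×209 − 7×179
  = −7×806 + 27×209
So 209⁻¹ ≡ 27 (mod 806).

27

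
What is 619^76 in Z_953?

411

By square-and-multiply:
619^1 ≡ 619 (mod 953)
619^2 ≡ 619^2 = 383161 ≡ 55 (mod 953)
619^4 ≡ 55^2 = 3025 ≡ 166 (mod 953)
619^8 ≡ 166^2 = 27556 ≡ 872 (mod 953)
619^16 ≡ 872^2 = 760384 ≡ 843 (mod 953)
619^32 ≡ 843^2 = 710649 ≡ 664 (mod 953)
619^64 ≡ 664^2 = 440896 ≡ 610 (mod 953)
619^76 = 619^64 · 619^8 · 619^4 ≡ 610 · 872 · 166 (mod 953).
Accumulate the product:
610 · 872 = 531920 ≡ 146
146 · 166 = 24236 ≡ 411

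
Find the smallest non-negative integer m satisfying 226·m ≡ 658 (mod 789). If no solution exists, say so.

757

gcd(226, 789) = 1, so a unique solution mod 789 exists.
226⁻¹ ≡ 199 (mod 789).
m ≡ 199·658 ≡ 757 (mod 789).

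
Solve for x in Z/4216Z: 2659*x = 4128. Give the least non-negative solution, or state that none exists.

gcd(2659, 4216) = 1, so a unique solution mod 4216 exists.
2659⁻¹ ≡ 1603 (mod 4216).
x ≡ 1603*4128 ≡ 2280 (mod 4216).

2280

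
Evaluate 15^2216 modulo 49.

By square-and-multiply:
15^1 ≡ 15 (mod 49)
15^2 ≡ 15^2 = 225 ≡ 29 (mod 49)
15^4 ≡ 29^2 = 841 ≡ 8 (mod 49)
15^8 ≡ 8^2 = 64 ≡ 15 (mod 49)
15^16 ≡ 15^2 = 225 ≡ 29 (mod 49)
15^32 ≡ 29^2 = 841 ≡ 8 (mod 49)
15^64 ≡ 8^2 = 64 ≡ 15 (mod 49)
15^128 ≡ 15^2 = 225 ≡ 29 (mod 49)
15^256 ≡ 29^2 = 841 ≡ 8 (mod 49)
15^512 ≡ 8^2 = 64 ≡ 15 (mod 49)
15^1024 ≡ 15^2 = 225 ≡ 29 (mod 49)
15^2048 ≡ 29^2 = 841 ≡ 8 (mod 49)
15^2216 = 15^2048 * 15^128 * 15^32 * 15^8 ≡ 8 * 29 * 8 * 15 (mod 49).
Accumulate the product:
8 * 29 = 232 ≡ 36
36 * 8 = 288 ≡ 43
43 * 15 = 645 ≡ 8

8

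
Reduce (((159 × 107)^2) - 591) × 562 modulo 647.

602

159 × 107 = 17013 ≡ 191 (mod 647)
(191)^2 ≡ 249 (mod 647)
249 - 591 = -342 ≡ 305 (mod 647)
305 × 562 = 171410 ≡ 602 (mod 647)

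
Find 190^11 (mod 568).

11 in binary is 1011, i.e. 11 = 8 + 2 + 1.
190^1 ≡ 190 (mod 568)
190^2 ≡ 190^2 = 36100 ≡ 316 (mod 568)
190^4 ≡ 316^2 = 99856 ≡ 456 (mod 568)
190^8 ≡ 456^2 = 207936 ≡ 48 (mod 568)
190^11 = 190^8 * 190^2 * 190^1 ≡ 48 * 316 * 190 (mod 568).
Accumulate the product:
48 * 316 = 15168 ≡ 400
400 * 190 = 76000 ≡ 456

456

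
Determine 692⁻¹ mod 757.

559

757 = 1·692 + 65
692 = 10·65 + 42
65 = 1·42 + 23
42 = 1·23 + 19
23 = 1·19 + 4
19 = 4·4 + 3
4 = 1·3 + 1
3 = 3·1 + 0
gcd(692, 757) = 1, so the inverse exists.
Back-substitute for 1:
1 = 1·4 − 1·3
  = −1·19 + 5·4
  = 5·23 − 6·19
  = −6·42 + 11·23
  = 11·65 − 17·42
  = −17·692 + 181·65
  = 181·757 − 198·692
So 692⁻¹ ≡ −198 ≡ 559 (mod 757).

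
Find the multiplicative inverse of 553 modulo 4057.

807

4057 = 7·553 + 186
553 = 2·186 + 181
186 = 1·181 + 5
181 = 36·5 + 1
5 = 5·1 + 0
gcd(553, 4057) = 1, so the inverse exists.
Bézout: 1 = −110·4057 + 807·553.
So 553⁻¹ ≡ 807 (mod 4057).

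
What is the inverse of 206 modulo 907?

907 = 4*206 + 83
206 = 2*83 + 40
83 = 2*40 + 3
40 = 13*3 + 1
3 = 3*1 + 0
gcd(206, 907) = 1, so the inverse exists.
Back-substitute for 1:
1 = 1*40 − 13*3
  = −13*83 + 27*40
  = 27*206 − 67*83
  = −67*907 + 295*206
So 206⁻¹ ≡ 295 (mod 907).

295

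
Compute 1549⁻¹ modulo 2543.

1425

Apply the Euclidean algorithm and back-substitute:
2543 = 1×1549 + 994
1549 = 1×994 + 555
994 = 1×555 + 439
555 = 1×439 + 116
439 = 3×116 + 91
116 = 1×91 + 25
91 = 3×25 + 16
25 = 1×16 + 9
16 = 1×9 + 7
9 = 1×7 + 2
7 = 3×2 + 1
2 = 2×1 + 0
gcd(1549, 2543) = 1, so the inverse exists.
Back-substitute for 1:
1 = 1×7 − 3×2
  = −3×9 + 4×7
  = 4×16 − 7×9
  = −7×25 + 11×16
  = 11×91 − 40×25
  = −40×116 + 51×91
  = 51×439 − 193×116
  = −193×555 + 244×439
  = 244×994 − 437×555
  = −437×1549 + 681×994
  = 681×2543 − 1118×1549
So 1549⁻¹ ≡ −1118 ≡ 1425 (mod 2543).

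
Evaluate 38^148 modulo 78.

40

Using repeated squaring:
38^1 ≡ 38 (mod 78)
38^2 ≡ 38^2 = 1444 ≡ 40 (mod 78)
38^4 ≡ 40^2 = 1600 ≡ 40 (mod 78)
38^8 ≡ 40^2 = 1600 ≡ 40 (mod 78)
38^16 ≡ 40^2 = 1600 ≡ 40 (mod 78)
38^32 ≡ 40^2 = 1600 ≡ 40 (mod 78)
38^64 ≡ 40^2 = 1600 ≡ 40 (mod 78)
38^128 ≡ 40^2 = 1600 ≡ 40 (mod 78)
38^148 = 38^128 * 38^16 * 38^4 ≡ 40 * 40 * 40 (mod 78).
Accumulate the product:
40 * 40 = 1600 ≡ 40
40 * 40 = 1600 ≡ 40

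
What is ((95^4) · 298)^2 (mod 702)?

(95)^4 ≡ 373 (mod 702)
373 · 298 = 111154 ≡ 238 (mod 702)
(238)^2 ≡ 484 (mod 702)

484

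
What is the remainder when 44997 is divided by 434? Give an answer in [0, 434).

295

44997 = 103×434 + 295, so 44997 ≡ 295 (mod 434).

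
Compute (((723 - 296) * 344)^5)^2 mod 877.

723 - 296 = 427
427 * 344 = 146888 ≡ 429 (mod 877)
(429)^5 ≡ 209 (mod 877)
(209)^2 ≡ 708 (mod 877)

708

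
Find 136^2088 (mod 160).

Using repeated squaring:
2088 in binary is 100000101000, i.e. 2088 = 2048 + 32 + 8.
136^1 ≡ 136 (mod 160)
136^2 ≡ 136^2 = 18496 ≡ 96 (mod 160)
136^4 ≡ 96^2 = 9216 ≡ 96 (mod 160)
136^8 ≡ 96^2 = 9216 ≡ 96 (mod 160)
136^16 ≡ 96^2 = 9216 ≡ 96 (mod 160)
136^32 ≡ 96^2 = 9216 ≡ 96 (mod 160)
136^64 ≡ 96^2 = 9216 ≡ 96 (mod 160)
136^128 ≡ 96^2 = 9216 ≡ 96 (mod 160)
136^256 ≡ 96^2 = 9216 ≡ 96 (mod 160)
136^512 ≡ 96^2 = 9216 ≡ 96 (mod 160)
136^1024 ≡ 96^2 = 9216 ≡ 96 (mod 160)
136^2048 ≡ 96^2 = 9216 ≡ 96 (mod 160)
136^2088 = 136^2048 * 136^32 * 136^8 ≡ 96 * 96 * 96 (mod 160).
Accumulate the product:
96 * 96 = 9216 ≡ 96
96 * 96 = 9216 ≡ 96

96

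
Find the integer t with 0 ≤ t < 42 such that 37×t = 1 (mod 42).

42 = 1×37 + 5
37 = 7×5 + 2
5 = 2×2 + 1
2 = 2×1 + 0
gcd(37, 42) = 1, so the inverse exists.
Back-substitute for 1:
1 = 1×5 − 2×2
  = −2×37 + 15×5
  = 15×42 − 17×37
So 37⁻¹ ≡ −17 ≡ 25 (mod 42).

25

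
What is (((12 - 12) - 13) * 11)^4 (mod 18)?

1

12 - 12 = 0
0 - 13 = -13 ≡ 5 (mod 18)
5 * 11 = 55 ≡ 1 (mod 18)
(1)^4 ≡ 1 (mod 18)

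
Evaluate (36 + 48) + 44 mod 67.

36 + 48 = 84 ≡ 17 (mod 67)
17 + 44 = 61

61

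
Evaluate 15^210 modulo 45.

By square-and-multiply:
210 in binary is 11010010, i.e. 210 = 128 + 64 + 16 + 2.
15^1 ≡ 15 (mod 45)
15^2 ≡ 15^2 = 225 ≡ 0 (mod 45)
15^4 ≡ 0^2 = 0 (mod 45)
15^8 ≡ 0^2 = 0 (mod 45)
15^16 ≡ 0^2 = 0 (mod 45)
15^32 ≡ 0^2 = 0 (mod 45)
15^64 ≡ 0^2 = 0 (mod 45)
15^128 ≡ 0^2 = 0 (mod 45)
15^210 = 15^128 · 15^64 · 15^16 · 15^2 ≡ 0 · 0 · 0 · 0 (mod 45).
Accumulate the product:
0 · 0 = 0
0 · 0 = 0
0 · 0 = 0

0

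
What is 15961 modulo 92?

15961 = 173·92 + 45, so 15961 ≡ 45 (mod 92).

45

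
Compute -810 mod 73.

66

-810 = -12*73 + 66, so -810 ≡ 66 (mod 73).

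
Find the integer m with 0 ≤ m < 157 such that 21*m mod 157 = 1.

15

Apply the Euclidean algorithm and back-substitute:
157 = 7×21 + 10
21 = 2×10 + 1
10 = 10×1 + 0
gcd(21, 157) = 1, so the inverse exists.
Bézout: 1 = −2×157 + 15×21.
So 21⁻¹ ≡ 15 (mod 157).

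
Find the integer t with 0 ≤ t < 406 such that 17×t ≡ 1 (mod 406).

406 = 23*17 + 15
17 = 1*15 + 2
15 = 7*2 + 1
2 = 2*1 + 0
gcd(17, 406) = 1, so the inverse exists.
Bézout: 1 = 8*406 − 191*17.
So 17⁻¹ ≡ −191 ≡ 215 (mod 406).

215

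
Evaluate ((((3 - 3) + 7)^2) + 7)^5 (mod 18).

14

3 - 3 = 0
0 + 7 = 7
(7)^2 ≡ 13 (mod 18)
13 + 7 = 20 ≡ 2 (mod 18)
(2)^5 ≡ 14 (mod 18)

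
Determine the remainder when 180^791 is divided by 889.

24

791 in binary is 1100010111, i.e. 791 = 512 + 256 + 16 + 4 + 2 + 1.
180^1 ≡ 180 (mod 889)
180^2 ≡ 180^2 = 32400 ≡ 396 (mod 889)
180^4 ≡ 396^2 = 156816 ≡ 352 (mod 889)
180^8 ≡ 352^2 = 123904 ≡ 333 (mod 889)
180^16 ≡ 333^2 = 110889 ≡ 653 (mod 889)
180^32 ≡ 653^2 = 426409 ≡ 578 (mod 889)
180^64 ≡ 578^2 = 334084 ≡ 709 (mod 889)
180^128 ≡ 709^2 = 502681 ≡ 396 (mod 889)
180^256 ≡ 396^2 = 156816 ≡ 352 (mod 889)
180^512 ≡ 352^2 = 123904 ≡ 333 (mod 889)
180^791 = 180^512 * 180^256 * 180^16 * 180^4 * 180^2 * 180^1 ≡ 333 * 352 * 653 * 352 * 396 * 180 (mod 889).
Accumulate the product:
333 * 352 = 117216 ≡ 757
757 * 653 = 494321 ≡ 37
37 * 352 = 13024 ≡ 578
578 * 396 = 228888 ≡ 415
415 * 180 = 74700 ≡ 24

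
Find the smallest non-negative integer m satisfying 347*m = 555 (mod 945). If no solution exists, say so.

165

gcd(347, 945) = 1, so a unique solution mod 945 exists.
347⁻¹ ≡ 128 (mod 945).
m ≡ 128*555 ≡ 165 (mod 945).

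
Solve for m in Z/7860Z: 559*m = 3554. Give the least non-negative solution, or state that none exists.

386

gcd(559, 7860) = 1, so a unique solution mod 7860 exists.
559⁻¹ ≡ 5779 (mod 7860).
m ≡ 5779*3554 ≡ 386 (mod 7860).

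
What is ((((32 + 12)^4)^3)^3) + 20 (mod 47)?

32 + 12 = 44
(44)^4 ≡ 34 (mod 47)
(34)^3 ≡ 12 (mod 47)
(12)^3 ≡ 36 (mod 47)
36 + 20 = 56 ≡ 9 (mod 47)

9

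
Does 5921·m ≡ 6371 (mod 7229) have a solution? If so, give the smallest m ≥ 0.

gcd(5921, 7229) = 1, so a unique solution mod 7229 exists.
5921⁻¹ ≡ 5267 (mod 7229).
m ≡ 5267·6371 ≡ 6268 (mod 7229).

6268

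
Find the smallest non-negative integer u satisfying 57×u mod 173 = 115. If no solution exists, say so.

gcd(57, 173) = 1, so a unique solution mod 173 exists.
57⁻¹ ≡ 85 (mod 173).
u ≡ 85×115 ≡ 87 (mod 173).

87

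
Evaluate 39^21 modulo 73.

66

21 in binary is 10101, i.e. 21 = 16 + 4 + 1.
39^1 ≡ 39 (mod 73)
39^2 ≡ 39^2 = 1521 ≡ 61 (mod 73)
39^4 ≡ 61^2 = 3721 ≡ 71 (mod 73)
39^8 ≡ 71^2 = 5041 ≡ 4 (mod 73)
39^16 ≡ 4^2 = 16 (mod 73)
39^21 = 39^16 · 39^4 · 39^1 ≡ 16 · 71 · 39 (mod 73).
Accumulate the product:
16 · 71 = 1136 ≡ 41
41 · 39 = 1599 ≡ 66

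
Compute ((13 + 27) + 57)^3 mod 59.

13 + 27 = 40
40 + 57 = 97 ≡ 38 (mod 59)
(38)^3 ≡ 2 (mod 59)

2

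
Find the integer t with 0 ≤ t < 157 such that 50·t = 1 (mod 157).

By the extended Euclidean algorithm:
157 = 3·50 + 7
50 = 7·7 + 1
7 = 7·1 + 0
gcd(50, 157) = 1, so the inverse exists.
Back-substitute for 1:
1 = 1·50 − 7·7
  = −7·157 + 22·50
So 50⁻¹ ≡ 22 (mod 157).

22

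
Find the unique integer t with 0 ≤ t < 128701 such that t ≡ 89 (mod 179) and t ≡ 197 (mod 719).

179⁻¹ mod 719: 179·478 ≡ 1 (mod 719), so 179⁻¹ ≡ 478.
t = 89 + 179·((197 − 89)·478 mod 719) = 89 + 179·575 = 103014.
Check: 103014 mod 179 = 89, 103014 mod 719 = 197. ✓

103014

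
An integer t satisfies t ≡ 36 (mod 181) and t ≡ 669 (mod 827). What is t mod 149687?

24652

181⁻¹ mod 827: 181*562 ≡ 1 (mod 827), so 181⁻¹ ≡ 562.
t = 36 + 181*((669 − 36)*562 mod 827) = 36 + 181*136 = 24652.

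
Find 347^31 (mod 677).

599

Using repeated squaring:
347^1 ≡ 347 (mod 677)
347^2 ≡ 347^2 = 120409 ≡ 580 (mod 677)
347^4 ≡ 580^2 = 336400 ≡ 608 (mod 677)
347^8 ≡ 608^2 = 369664 ≡ 22 (mod 677)
347^16 ≡ 22^2 = 484 (mod 677)
347^31 = 347^16 × 347^8 × 347^4 × 347^2 × 347^1 ≡ 484 × 22 × 608 × 580 × 347 (mod 677).
Accumulate the product:
484 × 22 = 10648 ≡ 493
493 × 608 = 299744 ≡ 510
510 × 580 = 295800 ≡ 628
628 × 347 = 217916 ≡ 599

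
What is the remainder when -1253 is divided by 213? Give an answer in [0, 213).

25

-1253 = -6·213 + 25, so -1253 ≡ 25 (mod 213).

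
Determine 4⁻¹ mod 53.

40

53 = 13×4 + 1
4 = 4×1 + 0
gcd(4, 53) = 1, so the inverse exists.
Back-substitute for 1:
1 = 1×53 − 13×4
So 4⁻¹ ≡ −13 ≡ 40 (mod 53).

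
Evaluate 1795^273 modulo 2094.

571

273 in binary is 100010001, i.e. 273 = 256 + 16 + 1.
1795^1 ≡ 1795 (mod 2094)
1795^2 ≡ 1795^2 = 3222025 ≡ 1453 (mod 2094)
1795^4 ≡ 1453^2 = 2111209 ≡ 457 (mod 2094)
1795^8 ≡ 457^2 = 208849 ≡ 1543 (mod 2094)
1795^16 ≡ 1543^2 = 2380849 ≡ 2065 (mod 2094)
1795^32 ≡ 2065^2 = 4264225 ≡ 841 (mod 2094)
1795^64 ≡ 841^2 = 707281 ≡ 1603 (mod 2094)
1795^128 ≡ 1603^2 = 2569609 ≡ 271 (mod 2094)
1795^256 ≡ 271^2 = 73441 ≡ 151 (mod 2094)
1795^273 = 1795^256 * 1795^16 * 1795^1 ≡ 151 * 2065 * 1795 (mod 2094).
Accumulate the product:
151 * 2065 = 311815 ≡ 1903
1903 * 1795 = 3415885 ≡ 571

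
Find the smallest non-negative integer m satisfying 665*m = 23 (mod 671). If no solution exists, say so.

gcd(665, 671) = 1, so a unique solution mod 671 exists.
665⁻¹ ≡ 559 (mod 671).
m ≡ 559*23 ≡ 108 (mod 671).

108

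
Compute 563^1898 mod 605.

69

Using repeated squaring:
1898 in binary is 11101101010, i.e. 1898 = 1024 + 512 + 256 + 64 + 32 + 8 + 2.
563^1 ≡ 563 (mod 605)
563^2 ≡ 563^2 = 316969 ≡ 554 (mod 605)
563^4 ≡ 554^2 = 306916 ≡ 181 (mod 605)
563^8 ≡ 181^2 = 32761 ≡ 91 (mod 605)
563^16 ≡ 91^2 = 8281 ≡ 416 (mod 605)
563^32 ≡ 416^2 = 173056 ≡ 26 (mod 605)
563^64 ≡ 26^2 = 676 ≡ 71 (mod 605)
563^128 ≡ 71^2 = 5041 ≡ 201 (mod 605)
563^256 ≡ 201^2 = 40401 ≡ 471 (mod 605)
563^512 ≡ 471^2 = 221841 ≡ 411 (mod 605)
563^1024 ≡ 411^2 = 168921 ≡ 126 (mod 605)
563^1898 = 563^1024 * 563^512 * 563^256 * 563^64 * 563^32 * 563^8 * 563^2 ≡ 126 * 411 * 471 * 71 * 26 * 91 * 554 (mod 605).
Accumulate the product:
126 * 411 = 51786 ≡ 361
361 * 471 = 170031 ≡ 26
26 * 71 = 1846 ≡ 31
31 * 26 = 806 ≡ 201
201 * 91 = 18291 ≡ 141
141 * 554 = 78114 ≡ 69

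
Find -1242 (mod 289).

203

-1242 = -5×289 + 203, so -1242 ≡ 203 (mod 289).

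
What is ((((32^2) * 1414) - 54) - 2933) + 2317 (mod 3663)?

381

(32)^2 ≡ 1024 (mod 3663)
1024 * 1414 = 1447936 ≡ 1051 (mod 3663)
1051 - 54 = 997
997 - 2933 = -1936 ≡ 1727 (mod 3663)
1727 + 2317 = 4044 ≡ 381 (mod 3663)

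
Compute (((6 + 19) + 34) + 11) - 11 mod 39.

6 + 19 = 25
25 + 34 = 59 ≡ 20 (mod 39)
20 + 11 = 31
31 - 11 = 20

20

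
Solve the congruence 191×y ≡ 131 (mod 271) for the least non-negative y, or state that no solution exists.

205

gcd(191, 271) = 1, so a unique solution mod 271 exists.
191⁻¹ ≡ 105 (mod 271).
y ≡ 105×131 ≡ 205 (mod 271).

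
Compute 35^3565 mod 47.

46

By square-and-multiply:
3565 in binary is 110111101101, i.e. 3565 = 2048 + 1024 + 256 + 128 + 64 + 32 + 8 + 4 + 1.
35^1 ≡ 35 (mod 47)
35^2 ≡ 35^2 = 1225 ≡ 3 (mod 47)
35^4 ≡ 3^2 = 9 (mod 47)
35^8 ≡ 9^2 = 81 ≡ 34 (mod 47)
35^16 ≡ 34^2 = 1156 ≡ 28 (mod 47)
35^32 ≡ 28^2 = 784 ≡ 32 (mod 47)
35^64 ≡ 32^2 = 1024 ≡ 37 (mod 47)
35^128 ≡ 37^2 = 1369 ≡ 6 (mod 47)
35^256 ≡ 6^2 = 36 (mod 47)
35^512 ≡ 36^2 = 1296 ≡ 27 (mod 47)
35^1024 ≡ 27^2 = 729 ≡ 24 (mod 47)
35^2048 ≡ 24^2 = 576 ≡ 12 (mod 47)
35^3565 = 35^2048 * 35^1024 * 35^256 * 35^128 * 35^64 * 35^32 * 35^8 * 35^4 * 35^1 ≡ 12 * 24 * 36 * 6 * 37 * 32 * 34 * 9 * 35 (mod 47).
Accumulate the product:
12 * 24 = 288 ≡ 6
6 * 36 = 216 ≡ 28
28 * 6 = 168 ≡ 27
27 * 37 = 999 ≡ 12
12 * 32 = 384 ≡ 8
8 * 34 = 272 ≡ 37
37 * 9 = 333 ≡ 4
4 * 35 = 140 ≡ 46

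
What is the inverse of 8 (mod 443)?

Run the extended Euclidean algorithm:
443 = 55·8 + 3
8 = 2·3 + 2
3 = 1·2 + 1
2 = 2·1 + 0
gcd(8, 443) = 1, so the inverse exists.
Back-substitute for 1:
1 = 1·3 − 1·2
  = −1·8 + 3·3
  = 3·443 − 166·8
So 8⁻¹ ≡ −166 ≡ 277 (mod 443).

277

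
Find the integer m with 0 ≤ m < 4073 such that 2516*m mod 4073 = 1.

4073 = 1×2516 + 1557
2516 = 1×1557 + 959
1557 = 1×959 + 598
959 = 1×598 + 361
598 = 1×361 + 237
361 = 1×237 + 124
237 = 1×124 + 113
124 = 1×113 + 11
113 = 10×11 + 3
11 = 3×3 + 2
3 = 1×2 + 1
2 = 2×1 + 0
gcd(2516, 4073) = 1, so the inverse exists.
Bézout: 1 = 913×4073 − 1478×2516.
So 2516⁻¹ ≡ −1478 ≡ 2595 (mod 4073).

2595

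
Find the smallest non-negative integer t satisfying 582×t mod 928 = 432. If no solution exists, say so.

gcd(582, 928) = 2, and 2 | 432, so solutions exist.
Divide through by 2: 291×t mod 464 = 216.
291⁻¹ ≡ 59 (mod 464).
t ≡ 59×216 ≡ 216 (mod 464).
The smallest non-negative solution is t = 216.

216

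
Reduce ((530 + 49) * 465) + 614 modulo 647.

50

530 + 49 = 579
579 * 465 = 269235 ≡ 83 (mod 647)
83 + 614 = 697 ≡ 50 (mod 647)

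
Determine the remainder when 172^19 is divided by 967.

19 in binary is 10011, i.e. 19 = 16 + 2 + 1.
172^1 ≡ 172 (mod 967)
172^2 ≡ 172^2 = 29584 ≡ 574 (mod 967)
172^4 ≡ 574^2 = 329476 ≡ 696 (mod 967)
172^8 ≡ 696^2 = 484416 ≡ 916 (mod 967)
172^16 ≡ 916^2 = 839056 ≡ 667 (mod 967)
172^19 = 172^16 · 172^2 · 172^1 ≡ 667 · 574 · 172 (mod 967).
Accumulate the product:
667 · 574 = 382858 ≡ 893
893 · 172 = 153596 ≡ 810

810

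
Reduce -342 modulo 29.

-342 = -12·29 + 6, so -342 ≡ 6 (mod 29).

6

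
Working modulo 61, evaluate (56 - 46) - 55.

56 - 46 = 10
10 - 55 = -45 ≡ 16 (mod 61)

16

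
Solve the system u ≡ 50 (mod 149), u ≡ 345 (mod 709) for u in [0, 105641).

44303

149⁻¹ mod 709: 149×138 ≡ 1 (mod 709), so 149⁻¹ ≡ 138.
u = 50 + 149×((345 − 50)×138 mod 709) = 50 + 149×297 = 44303.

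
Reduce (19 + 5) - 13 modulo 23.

11

19 + 5 = 24 ≡ 1 (mod 23)
1 - 13 = -12 ≡ 11 (mod 23)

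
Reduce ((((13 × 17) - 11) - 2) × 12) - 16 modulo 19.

10

13 × 17 = 221 ≡ 12 (mod 19)
12 - 11 = 1
1 - 2 = -1 ≡ 18 (mod 19)
18 × 12 = 216 ≡ 7 (mod 19)
7 - 16 = -9 ≡ 10 (mod 19)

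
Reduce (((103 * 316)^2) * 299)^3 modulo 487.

386

103 * 316 = 32548 ≡ 406 (mod 487)
(406)^2 ≡ 230 (mod 487)
230 * 299 = 68770 ≡ 103 (mod 487)
(103)^3 ≡ 386 (mod 487)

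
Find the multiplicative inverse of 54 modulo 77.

Run the extended Euclidean algorithm:
77 = 1·54 + 23
54 = 2·23 + 8
23 = 2·8 + 7
8 = 1·7 + 1
7 = 7·1 + 0
gcd(54, 77) = 1, so the inverse exists.
Back-substitute for 1:
1 = 1·8 − 1·7
  = −1·23 + 3·8
  = 3·54 − 7·23
  = −7·77 + 10·54
So 54⁻¹ ≡ 10 (mod 77).

10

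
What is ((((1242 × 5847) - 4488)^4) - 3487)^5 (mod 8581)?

7605

1242 × 5847 = 7261974 ≡ 2448 (mod 8581)
2448 - 4488 = -2040 ≡ 6541 (mod 8581)
(6541)^4 ≡ 8482 (mod 8581)
8482 - 3487 = 4995
(4995)^5 ≡ 7605 (mod 8581)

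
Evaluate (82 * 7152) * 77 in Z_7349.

82 * 7152 = 586464 ≡ 5893 (mod 7349)
5893 * 77 = 453761 ≡ 5472 (mod 7349)

5472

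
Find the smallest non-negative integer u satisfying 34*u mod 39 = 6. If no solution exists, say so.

30

gcd(34, 39) = 1, so a unique solution mod 39 exists.
34⁻¹ ≡ 31 (mod 39).
u ≡ 31*6 ≡ 30 (mod 39).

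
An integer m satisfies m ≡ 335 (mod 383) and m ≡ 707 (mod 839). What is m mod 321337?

194516

383⁻¹ mod 839: 383×793 ≡ 1 (mod 839), so 383⁻¹ ≡ 793.
m = 335 + 383×((707 − 335)×793 mod 839) = 335 + 383×507 = 194516.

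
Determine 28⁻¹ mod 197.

Apply the Euclidean algorithm and back-substitute:
197 = 7·28 + 1
28 = 28·1 + 0
gcd(28, 197) = 1, so the inverse exists.
Bézout: 1 = 1·197 − 7·28.
So 28⁻¹ ≡ −7 ≡ 190 (mod 197).

190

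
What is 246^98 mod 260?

196

Using repeated squaring:
246^1 ≡ 246 (mod 260)
246^2 ≡ 246^2 = 60516 ≡ 196 (mod 260)
246^4 ≡ 196^2 = 38416 ≡ 196 (mod 260)
246^8 ≡ 196^2 = 38416 ≡ 196 (mod 260)
246^16 ≡ 196^2 = 38416 ≡ 196 (mod 260)
246^32 ≡ 196^2 = 38416 ≡ 196 (mod 260)
246^64 ≡ 196^2 = 38416 ≡ 196 (mod 260)
246^98 = 246^64 * 246^32 * 246^2 ≡ 196 * 196 * 196 (mod 260).
Accumulate the product:
196 * 196 = 38416 ≡ 196
196 * 196 = 38416 ≡ 196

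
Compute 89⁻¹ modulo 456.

456 = 5·89 + 11
89 = 8·11 + 1
11 = 11·1 + 0
gcd(89, 456) = 1, so the inverse exists.
Back-substitute for 1:
1 = 1·89 − 8·11
  = −8·456 + 41·89
So 89⁻¹ ≡ 41 (mod 456).

41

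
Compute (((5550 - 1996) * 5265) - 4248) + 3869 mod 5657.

5550 - 1996 = 3554
3554 * 5265 = 18711810 ≡ 4111 (mod 5657)
4111 - 4248 = -137 ≡ 5520 (mod 5657)
5520 + 3869 = 9389 ≡ 3732 (mod 5657)

3732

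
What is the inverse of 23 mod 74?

29

Run the extended Euclidean algorithm:
74 = 3·23 + 5
23 = 4·5 + 3
5 = 1·3 + 2
3 = 1·2 + 1
2 = 2·1 + 0
gcd(23, 74) = 1, so the inverse exists.
Bézout: 1 = −9·74 + 29·23.
So 23⁻¹ ≡ 29 (mod 74).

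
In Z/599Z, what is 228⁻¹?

Run the extended Euclidean algorithm:
599 = 2*228 + 143
228 = 1*143 + 85
143 = 1*85 + 58
85 = 1*58 + 27
58 = 2*27 + 4
27 = 6*4 + 3
4 = 1*3 + 1
3 = 3*1 + 0
gcd(228, 599) = 1, so the inverse exists.
Back-substitute for 1:
1 = 1*4 − 1*3
  = −1*27 + 7*4
  = 7*58 − 15*27
  = −15*85 + 22*58
  = 22*143 − 37*85
  = −37*228 + 59*143
  = 59*599 − 155*228
So 228⁻¹ ≡ −155 ≡ 444 (mod 599).

444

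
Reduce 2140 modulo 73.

23

2140 = 29*73 + 23, so 2140 ≡ 23 (mod 73).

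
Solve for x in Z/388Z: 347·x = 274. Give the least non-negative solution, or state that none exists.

gcd(347, 388) = 1, so a unique solution mod 388 exists.
347⁻¹ ≡ 123 (mod 388).
x ≡ 123·274 ≡ 334 (mod 388).

334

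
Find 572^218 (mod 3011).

943

218 in binary is 11011010, i.e. 218 = 128 + 64 + 16 + 8 + 2.
572^1 ≡ 572 (mod 3011)
572^2 ≡ 572^2 = 327184 ≡ 1996 (mod 3011)
572^4 ≡ 1996^2 = 3984016 ≡ 463 (mod 3011)
572^8 ≡ 463^2 = 214369 ≡ 588 (mod 3011)
572^16 ≡ 588^2 = 345744 ≡ 2490 (mod 3011)
572^32 ≡ 2490^2 = 6200100 ≡ 451 (mod 3011)
572^64 ≡ 451^2 = 203401 ≡ 1664 (mod 3011)
572^128 ≡ 1664^2 = 2768896 ≡ 1787 (mod 3011)
572^218 = 572^128 * 572^64 * 572^16 * 572^8 * 572^2 ≡ 1787 * 1664 * 2490 * 588 * 1996 (mod 3011).
Accumulate the product:
1787 * 1664 = 2973568 ≡ 1711
1711 * 2490 = 4260390 ≡ 2836
2836 * 588 = 1667568 ≡ 2485
2485 * 1996 = 4960060 ≡ 943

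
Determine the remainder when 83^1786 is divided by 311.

300

Compute successive squares:
1786 in binary is 11011111010, i.e. 1786 = 1024 + 512 + 128 + 64 + 32 + 16 + 8 + 2.
83^1 ≡ 83 (mod 311)
83^2 ≡ 83^2 = 6889 ≡ 47 (mod 311)
83^4 ≡ 47^2 = 2209 ≡ 32 (mod 311)
83^8 ≡ 32^2 = 1024 ≡ 91 (mod 311)
83^16 ≡ 91^2 = 8281 ≡ 195 (mod 311)
83^32 ≡ 195^2 = 38025 ≡ 83 (mod 311)
83^64 ≡ 83^2 = 6889 ≡ 47 (mod 311)
83^128 ≡ 47^2 = 2209 ≡ 32 (mod 311)
83^256 ≡ 32^2 = 1024 ≡ 91 (mod 311)
83^512 ≡ 91^2 = 8281 ≡ 195 (mod 311)
83^1024 ≡ 195^2 = 38025 ≡ 83 (mod 311)
83^1786 = 83^1024 * 83^512 * 83^128 * 83^64 * 83^32 * 83^16 * 83^8 * 83^2 ≡ 83 * 195 * 32 * 47 * 83 * 195 * 91 * 47 (mod 311).
Accumulate the product:
83 * 195 = 16185 ≡ 13
13 * 32 = 416 ≡ 105
105 * 47 = 4935 ≡ 270
270 * 83 = 22410 ≡ 18
18 * 195 = 3510 ≡ 89
89 * 91 = 8099 ≡ 13
13 * 47 = 611 ≡ 300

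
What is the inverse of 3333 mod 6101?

2462

Apply the Euclidean algorithm and back-substitute:
6101 = 1·3333 + 2768
3333 = 1·2768 + 565
2768 = 4·565 + 508
565 = 1·508 + 57
508 = 8·57 + 52
57 = 1·52 + 5
52 = 10·5 + 2
5 = 2·2 + 1
2 = 2·1 + 0
gcd(3333, 6101) = 1, so the inverse exists.
Bézout: 1 = −1345·6101 + 2462·3333.
So 3333⁻¹ ≡ 2462 (mod 6101).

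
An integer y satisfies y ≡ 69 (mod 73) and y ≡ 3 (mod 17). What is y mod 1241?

1091

73⁻¹ mod 17: 73·7 ≡ 1 (mod 17), so 73⁻¹ ≡ 7.
y = 69 + 73·((3 − 69)·7 mod 17) = 69 + 73·14 = 1091.
Check: 1091 mod 73 = 69, 1091 mod 17 = 3. ✓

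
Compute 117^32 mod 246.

201

117^1 ≡ 117 (mod 246)
117^2 ≡ 117^2 = 13689 ≡ 159 (mod 246)
117^4 ≡ 159^2 = 25281 ≡ 189 (mod 246)
117^8 ≡ 189^2 = 35721 ≡ 51 (mod 246)
117^16 ≡ 51^2 = 2601 ≡ 141 (mod 246)
117^32 ≡ 141^2 = 19881 ≡ 201 (mod 246)
So 117^32 ≡ 201 (mod 246).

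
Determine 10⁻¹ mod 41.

37

41 = 4·10 + 1
10 = 10·1 + 0
gcd(10, 41) = 1, so the inverse exists.
Back-substitute for 1:
1 = 1·41 − 4·10
So 10⁻¹ ≡ −4 ≡ 37 (mod 41).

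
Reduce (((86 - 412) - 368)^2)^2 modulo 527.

86 - 412 = -326 ≡ 201 (mod 527)
201 - 368 = -167 ≡ 360 (mod 527)
(360)^2 ≡ 485 (mod 527)
(485)^2 ≡ 183 (mod 527)

183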